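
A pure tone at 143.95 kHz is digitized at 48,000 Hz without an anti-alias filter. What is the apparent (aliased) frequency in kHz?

0.05 kHz

Nyquist = 48,000/2 = 24,000 Hz; 143,950 Hz exceeds it.
Alias = |143,950 − 3×48,000| = |143,950 − 144,000| = 50 Hz = 0.05 kHz.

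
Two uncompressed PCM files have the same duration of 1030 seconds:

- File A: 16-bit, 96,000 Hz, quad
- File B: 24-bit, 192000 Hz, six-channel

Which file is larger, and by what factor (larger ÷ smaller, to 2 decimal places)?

File A: 96,000 × 2 × 4 = 768,000 bytes/s.
File B: 192,000 × 3 × 6 = 3,456,000 bytes/s.
File B is larger; ratio = 3,559,680,000 / 791,040,000 = 4.50.

File B, by a factor of 4.50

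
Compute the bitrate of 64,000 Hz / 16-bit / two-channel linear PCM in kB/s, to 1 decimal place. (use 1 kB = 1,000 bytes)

Bit rate = 64,000 × 16 × 2 = 2,048,000 bits/s.
2,048,000 / 8 = 256,000 B/s = 256.0 kB/s.

256.0 kB/s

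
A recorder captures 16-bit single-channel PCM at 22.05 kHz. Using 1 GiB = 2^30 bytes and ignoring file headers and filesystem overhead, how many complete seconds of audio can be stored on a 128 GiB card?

Uncompressed byte rate = 22,050 × 2 × 1 = 44,100 bytes/s.
Capacity = 128 × 1,073,741,824 = 137,438,953,472 bytes.
137,438,953,472 / 44,100 ≈ 3116529.56 s → 3,116,529 seconds.

3,116,529 seconds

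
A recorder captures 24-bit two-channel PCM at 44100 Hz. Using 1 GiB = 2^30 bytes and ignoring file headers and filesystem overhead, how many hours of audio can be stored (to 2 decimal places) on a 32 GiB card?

Uncompressed byte rate = 44,100 × 3 × 2 = 264,600 bytes/s.
Capacity = 32 × 1,073,741,824 = 34,359,738,368 bytes.
34,359,738,368 / 264,600 ≈ 129855.4 s → 36.07 hours.

36.07 hours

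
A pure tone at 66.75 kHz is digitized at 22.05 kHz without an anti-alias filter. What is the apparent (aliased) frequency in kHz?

Nyquist = 22,050/2 = 11,025 Hz; 66,750 Hz exceeds it.
Alias = |66,750 − 3×22,050| = |66,750 − 66,150| = 600 Hz = 0.6 kHz.

0.6 kHz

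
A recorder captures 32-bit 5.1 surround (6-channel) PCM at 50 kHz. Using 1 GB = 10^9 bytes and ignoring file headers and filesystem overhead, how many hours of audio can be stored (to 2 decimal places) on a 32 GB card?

7.41 hours

Uncompressed byte rate = 50,000 × 4 × 6 = 1,200,000 bytes/s.
Capacity = 32 × 1,000,000,000 = 32,000,000,000 bytes.
32,000,000,000 / 1,200,000 ≈ 26666.67 s → 7.41 hours.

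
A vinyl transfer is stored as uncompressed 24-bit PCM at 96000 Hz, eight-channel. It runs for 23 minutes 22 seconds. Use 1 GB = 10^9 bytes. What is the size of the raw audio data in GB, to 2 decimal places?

Duration = 23 minutes 22 seconds = 1,402 s.
Bytes = 96,000 samples/s × 1,402 s × 3 bytes/sample × 8 ch = 3,230,208,000 bytes.
3,230,208,000 / 1,000,000,000 = 3.23 GB.

3.23 GB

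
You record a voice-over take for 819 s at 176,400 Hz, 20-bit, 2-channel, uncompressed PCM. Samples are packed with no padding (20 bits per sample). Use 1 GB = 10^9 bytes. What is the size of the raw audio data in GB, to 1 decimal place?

Bits = 176,400 × 819 × 20 × 2 = 5,778,864,000 bits = 722,358,000 bytes.
722,358,000 / 1,000,000,000 = 0.7 GB.

0.7 GB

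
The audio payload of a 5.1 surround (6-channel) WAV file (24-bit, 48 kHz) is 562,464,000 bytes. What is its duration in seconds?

651 seconds

Byte rate = 48,000 × 3 × 6 = 864,000 bytes/s.
Duration = 562,464,000 / 864,000 = 651 s.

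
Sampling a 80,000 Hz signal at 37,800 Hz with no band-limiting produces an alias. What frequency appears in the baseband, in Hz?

Nyquist = 37,800/2 = 18,900 Hz; 80,000 Hz exceeds it.
Alias = |80,000 − 2×37,800| = |80,000 − 75,600| = 4,400 Hz.

4,400 Hz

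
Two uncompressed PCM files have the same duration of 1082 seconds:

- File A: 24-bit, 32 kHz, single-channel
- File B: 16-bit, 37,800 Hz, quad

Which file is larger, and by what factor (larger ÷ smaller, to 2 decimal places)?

File A: 32,000 × 3 × 1 = 96,000 bytes/s.
File B: 37,800 × 2 × 4 = 302,400 bytes/s.
File B is larger; ratio = 327,196,800 / 103,872,000 = 3.15.

File B, by a factor of 3.15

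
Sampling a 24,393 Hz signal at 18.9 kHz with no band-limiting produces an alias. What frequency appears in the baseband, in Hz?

5,493 Hz

Nyquist = 18,900/2 = 9,450 Hz; 24,393 Hz exceeds it.
Alias = |24,393 − 1×18,900| = |24,393 − 18,900| = 5,493 Hz.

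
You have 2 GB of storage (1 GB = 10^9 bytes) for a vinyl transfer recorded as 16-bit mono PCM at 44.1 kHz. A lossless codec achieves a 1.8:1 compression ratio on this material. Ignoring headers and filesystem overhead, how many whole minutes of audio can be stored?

680 minutes

Uncompressed byte rate = 44,100 × 2 × 1 = 88,200 bytes/s.
After 1.8:1 compression, effective rate ≈ 49000 bytes/s.
Capacity = 2 × 1,000,000,000 = 2,000,000,000 bytes.
2,000,000,000 / effective rate ≈ 40816.33 s → 680 minutes.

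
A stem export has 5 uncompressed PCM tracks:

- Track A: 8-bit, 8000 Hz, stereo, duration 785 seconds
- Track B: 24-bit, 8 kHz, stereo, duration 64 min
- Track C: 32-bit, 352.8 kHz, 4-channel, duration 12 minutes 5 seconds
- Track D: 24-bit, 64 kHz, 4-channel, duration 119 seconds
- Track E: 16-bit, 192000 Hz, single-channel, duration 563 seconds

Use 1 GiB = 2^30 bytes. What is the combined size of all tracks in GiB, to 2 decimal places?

Track A: 8,000 × 785 × 1 × 2 = 12,560,000 bytes.
Track B: 64 min = 3,840 s; 8,000 × 3,840 × 3 × 2 = 184,320,000 bytes.
Track C: 12 minutes 5 seconds = 725 s; 352,800 × 725 × 4 × 4 = 4,092,480,000 bytes.
Track D: 64,000 × 119 × 3 × 4 = 91,392,000 bytes.
Track E: 192,000 × 563 × 2 × 1 = 216,192,000 bytes.
Total = 4,596,944,000 bytes = 4.28 GiB.

4.28 GiB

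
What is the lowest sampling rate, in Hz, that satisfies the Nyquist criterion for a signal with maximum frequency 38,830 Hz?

Minimum sample rate = 2 × 38,830 Hz = 77,660 Hz.

77,660 Hz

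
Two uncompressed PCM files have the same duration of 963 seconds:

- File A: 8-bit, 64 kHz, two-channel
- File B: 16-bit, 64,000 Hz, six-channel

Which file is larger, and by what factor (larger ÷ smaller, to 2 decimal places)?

File A: 64,000 × 1 × 2 = 128,000 bytes/s.
File B: 64,000 × 2 × 6 = 768,000 bytes/s.
File B is larger; ratio = 739,584,000 / 123,264,000 = 6.00.

File B, by a factor of 6.00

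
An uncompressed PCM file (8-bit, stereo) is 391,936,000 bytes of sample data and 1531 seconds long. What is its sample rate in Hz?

128,000 Hz

Bytes = sample_rate × seconds × bytes_per_sample × channels.
sample_rate = 391,936,000 / (1,531 × 1 × 2) = 391,936,000 / 3,062 = 128,000 Hz.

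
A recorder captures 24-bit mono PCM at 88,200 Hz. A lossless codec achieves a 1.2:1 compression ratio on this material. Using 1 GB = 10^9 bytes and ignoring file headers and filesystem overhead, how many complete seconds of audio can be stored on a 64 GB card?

290,249 seconds

Uncompressed byte rate = 88,200 × 3 × 1 = 264,600 bytes/s.
After 1.2:1 compression, effective rate ≈ 220500 bytes/s.
Capacity = 64 × 1,000,000,000 = 64,000,000,000 bytes.
64,000,000,000 / effective rate ≈ 290249.43 s → 290,249 seconds.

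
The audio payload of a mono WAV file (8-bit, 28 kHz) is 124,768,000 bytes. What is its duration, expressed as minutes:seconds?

Byte rate = 28,000 × 1 × 1 = 28,000 bytes/s.
Duration = 124,768,000 / 28,000 = 4,456 s.
4,456 s = 74:16.

74:16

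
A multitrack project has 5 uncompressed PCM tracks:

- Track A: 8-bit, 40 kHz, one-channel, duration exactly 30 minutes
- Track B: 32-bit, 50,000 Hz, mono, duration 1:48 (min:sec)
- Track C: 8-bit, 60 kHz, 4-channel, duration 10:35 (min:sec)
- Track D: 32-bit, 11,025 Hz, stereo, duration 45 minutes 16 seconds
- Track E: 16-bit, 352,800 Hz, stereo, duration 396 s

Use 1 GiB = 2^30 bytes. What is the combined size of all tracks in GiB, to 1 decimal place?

1.0 GiB

Track A: exactly 30 minutes = 1,800 s; 40,000 × 1,800 × 1 × 1 = 72,000,000 bytes.
Track B: 1:48 (min:sec) = 108 s; 50,000 × 108 × 4 × 1 = 21,600,000 bytes.
Track C: 10:35 (min:sec) = 635 s; 60,000 × 635 × 1 × 4 = 152,400,000 bytes.
Track D: 45 minutes 16 seconds = 2,716 s; 11,025 × 2,716 × 4 × 2 = 239,551,200 bytes.
Track E: 352,800 × 396 × 2 × 2 = 558,835,200 bytes.
Total = 1,044,386,400 bytes = 1.0 GiB.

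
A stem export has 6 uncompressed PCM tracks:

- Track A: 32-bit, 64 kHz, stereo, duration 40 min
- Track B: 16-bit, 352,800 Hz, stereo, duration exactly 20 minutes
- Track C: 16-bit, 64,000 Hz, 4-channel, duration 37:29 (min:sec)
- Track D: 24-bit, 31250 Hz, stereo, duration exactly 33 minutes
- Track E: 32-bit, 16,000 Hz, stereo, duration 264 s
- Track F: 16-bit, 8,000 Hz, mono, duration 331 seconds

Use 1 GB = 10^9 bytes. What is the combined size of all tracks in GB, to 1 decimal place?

4.5 GB

Track A: 40 min = 2,400 s; 64,000 × 2,400 × 4 × 2 = 1,228,800,000 bytes.
Track B: exactly 20 minutes = 1,200 s; 352,800 × 1,200 × 2 × 2 = 1,693,440,000 bytes.
Track C: 37:29 (min:sec) = 2,249 s; 64,000 × 2,249 × 2 × 4 = 1,151,488,000 bytes.
Track D: exactly 33 minutes = 1,980 s; 31,250 × 1,980 × 3 × 2 = 371,250,000 bytes.
Track E: 16,000 × 264 × 4 × 2 = 33,792,000 bytes.
Track F: 8,000 × 331 × 2 × 1 = 5,296,000 bytes.
Total = 4,484,066,000 bytes = 4.5 GB.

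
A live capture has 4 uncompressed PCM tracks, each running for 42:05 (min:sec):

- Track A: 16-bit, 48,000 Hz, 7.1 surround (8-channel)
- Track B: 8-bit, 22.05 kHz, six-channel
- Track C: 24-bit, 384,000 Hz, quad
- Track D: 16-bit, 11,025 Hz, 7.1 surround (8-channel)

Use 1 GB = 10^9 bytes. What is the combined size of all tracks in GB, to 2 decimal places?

14.35 GB

42:05 (min:sec) = 2,525 s.
Track A: 48,000 × 2,525 × 2 × 8 = 1,939,200,000 bytes.
Track B: 22,050 × 2,525 × 1 × 6 = 334,057,500 bytes.
Track C: 384,000 × 2,525 × 3 × 4 = 11,635,200,000 bytes.
Track D: 11,025 × 2,525 × 2 × 8 = 445,410,000 bytes.
Total = 14,353,867,500 bytes = 14.35 GB.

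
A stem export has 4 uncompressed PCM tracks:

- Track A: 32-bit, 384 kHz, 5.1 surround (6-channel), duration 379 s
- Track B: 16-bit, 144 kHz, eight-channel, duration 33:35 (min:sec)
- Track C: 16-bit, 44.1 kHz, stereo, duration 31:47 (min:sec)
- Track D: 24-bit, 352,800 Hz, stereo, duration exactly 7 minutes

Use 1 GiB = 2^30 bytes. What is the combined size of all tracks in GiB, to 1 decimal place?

8.7 GiB

Track A: 384,000 × 379 × 4 × 6 = 3,492,864,000 bytes.
Track B: 33:35 (min:sec) = 2,015 s; 144,000 × 2,015 × 2 × 8 = 4,642,560,000 bytes.
Track C: 31:47 (min:sec) = 1,907 s; 44,100 × 1,907 × 2 × 2 = 336,394,800 bytes.
Track D: exactly 7 minutes = 420 s; 352,800 × 420 × 3 × 2 = 889,056,000 bytes.
Total = 9,360,874,800 bytes = 8.7 GiB.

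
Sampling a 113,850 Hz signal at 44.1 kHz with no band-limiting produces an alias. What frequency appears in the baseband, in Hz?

18,450 Hz

Nyquist = 44,100/2 = 22,050 Hz; 113,850 Hz exceeds it.
Alias = |113,850 − 3×44,100| = |113,850 − 132,300| = 18,450 Hz.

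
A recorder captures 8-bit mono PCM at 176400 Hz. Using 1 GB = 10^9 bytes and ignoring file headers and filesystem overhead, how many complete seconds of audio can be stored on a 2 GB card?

11,337 seconds

Uncompressed byte rate = 176,400 × 1 × 1 = 176,400 bytes/s.
Capacity = 2 × 1,000,000,000 = 2,000,000,000 bytes.
2,000,000,000 / 176,400 ≈ 11337.87 s → 11,337 seconds.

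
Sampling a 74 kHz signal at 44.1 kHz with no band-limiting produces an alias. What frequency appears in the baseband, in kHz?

Nyquist = 44,100/2 = 22,050 Hz; 74,000 Hz exceeds it.
Alias = |74,000 − 2×44,100| = |74,000 − 88,200| = 14,200 Hz = 14.2 kHz.

14.2 kHz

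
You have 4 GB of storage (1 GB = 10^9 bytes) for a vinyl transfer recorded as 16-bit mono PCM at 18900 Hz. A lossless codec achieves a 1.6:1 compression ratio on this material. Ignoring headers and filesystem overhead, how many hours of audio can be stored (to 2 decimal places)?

47.03 hours

Uncompressed byte rate = 18,900 × 2 × 1 = 37,800 bytes/s.
After 1.6:1 compression, effective rate ≈ 23625 bytes/s.
Capacity = 4 × 1,000,000,000 = 4,000,000,000 bytes.
4,000,000,000 / effective rate ≈ 169312.17 s → 47.03 hours.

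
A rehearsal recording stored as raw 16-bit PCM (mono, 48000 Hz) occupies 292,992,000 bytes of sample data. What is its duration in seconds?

Byte rate = 48,000 × 2 × 1 = 96,000 bytes/s.
Duration = 292,992,000 / 96,000 = 3,052 s.

3,052 seconds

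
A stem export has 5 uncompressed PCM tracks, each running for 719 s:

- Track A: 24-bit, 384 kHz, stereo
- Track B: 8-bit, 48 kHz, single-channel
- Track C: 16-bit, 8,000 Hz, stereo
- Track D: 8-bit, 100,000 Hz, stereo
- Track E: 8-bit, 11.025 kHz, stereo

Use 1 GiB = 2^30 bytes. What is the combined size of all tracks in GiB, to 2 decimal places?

1.75 GiB

Track A: 384,000 × 719 × 3 × 2 = 1,656,576,000 bytes.
Track B: 48,000 × 719 × 1 × 1 = 34,512,000 bytes.
Track C: 8,000 × 719 × 2 × 2 = 23,008,000 bytes.
Track D: 100,000 × 719 × 1 × 2 = 143,800,000 bytes.
Track E: 11,025 × 719 × 1 × 2 = 15,853,950 bytes.
Total = 1,873,749,950 bytes = 1.75 GiB.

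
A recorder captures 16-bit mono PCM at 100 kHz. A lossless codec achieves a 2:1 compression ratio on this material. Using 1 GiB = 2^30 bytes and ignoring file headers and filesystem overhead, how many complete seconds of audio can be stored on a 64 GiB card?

687,194 seconds

Uncompressed byte rate = 100,000 × 2 × 1 = 200,000 bytes/s.
After 2:1 compression, effective rate ≈ 100000 bytes/s.
Capacity = 64 × 1,073,741,824 = 68,719,476,736 bytes.
68,719,476,736 / effective rate ≈ 687194.77 s → 687,194 seconds.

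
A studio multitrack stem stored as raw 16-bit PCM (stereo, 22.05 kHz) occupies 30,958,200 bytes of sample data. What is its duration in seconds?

351 seconds

Byte rate = 22,050 × 2 × 2 = 88,200 bytes/s.
Duration = 30,958,200 / 88,200 = 351 s.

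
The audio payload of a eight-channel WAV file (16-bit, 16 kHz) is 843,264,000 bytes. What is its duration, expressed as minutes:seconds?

54:54

Byte rate = 16,000 × 2 × 8 = 256,000 bytes/s.
Duration = 843,264,000 / 256,000 = 3,294 s.
3,294 s = 54:54.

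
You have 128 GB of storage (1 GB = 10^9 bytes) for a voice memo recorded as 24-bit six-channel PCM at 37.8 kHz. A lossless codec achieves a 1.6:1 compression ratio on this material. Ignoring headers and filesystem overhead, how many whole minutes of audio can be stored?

Uncompressed byte rate = 37,800 × 3 × 6 = 680,400 bytes/s.
After 1.6:1 compression, effective rate ≈ 425250 bytes/s.
Capacity = 128 × 1,000,000,000 = 128,000,000,000 bytes.
128,000,000,000 / effective rate ≈ 300999.41 s → 5,016 minutes.

5,016 minutes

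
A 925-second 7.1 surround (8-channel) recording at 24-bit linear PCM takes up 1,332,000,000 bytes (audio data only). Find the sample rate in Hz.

60,000 Hz

Bytes = sample_rate × seconds × bytes_per_sample × channels.
sample_rate = 1,332,000,000 / (925 × 3 × 8) = 1,332,000,000 / 22,200 = 60,000 Hz.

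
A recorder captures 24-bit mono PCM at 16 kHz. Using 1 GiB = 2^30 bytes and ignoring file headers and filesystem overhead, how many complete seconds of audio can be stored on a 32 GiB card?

715,827 seconds

Uncompressed byte rate = 16,000 × 3 × 1 = 48,000 bytes/s.
Capacity = 32 × 1,073,741,824 = 34,359,738,368 bytes.
34,359,738,368 / 48,000 ≈ 715827.88 s → 715,827 seconds.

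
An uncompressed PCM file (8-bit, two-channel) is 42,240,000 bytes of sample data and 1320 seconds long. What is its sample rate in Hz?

Bytes = sample_rate × seconds × bytes_per_sample × channels.
sample_rate = 42,240,000 / (1,320 × 1 × 2) = 42,240,000 / 2,640 = 16,000 Hz.

16,000 Hz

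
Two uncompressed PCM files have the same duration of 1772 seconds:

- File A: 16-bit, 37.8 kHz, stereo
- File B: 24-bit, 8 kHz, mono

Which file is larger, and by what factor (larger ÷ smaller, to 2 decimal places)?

File A, by a factor of 6.30

File A: 37,800 × 2 × 2 = 151,200 bytes/s.
File B: 8,000 × 3 × 1 = 24,000 bytes/s.
File A is larger; ratio = 267,926,400 / 42,528,000 = 6.30.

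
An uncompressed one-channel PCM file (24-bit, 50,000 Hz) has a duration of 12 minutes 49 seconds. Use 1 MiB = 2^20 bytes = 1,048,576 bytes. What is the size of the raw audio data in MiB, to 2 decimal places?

Duration = 12 minutes 49 seconds = 769 s.
Bytes = 50,000 samples/s × 769 s × 3 bytes/sample × 1 ch = 115,350,000 bytes.
115,350,000 / 1,048,576 = 110.01 MiB.

110.01 MiB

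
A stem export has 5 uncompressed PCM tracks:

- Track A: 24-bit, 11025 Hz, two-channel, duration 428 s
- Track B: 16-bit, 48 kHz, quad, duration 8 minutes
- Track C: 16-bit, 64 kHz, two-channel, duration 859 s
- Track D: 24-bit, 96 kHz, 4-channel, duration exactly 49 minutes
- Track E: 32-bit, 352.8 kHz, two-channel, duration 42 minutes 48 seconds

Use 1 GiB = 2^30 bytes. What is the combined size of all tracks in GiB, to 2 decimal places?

Track A: 11,025 × 428 × 3 × 2 = 28,312,200 bytes.
Track B: 8 minutes = 480 s; 48,000 × 480 × 2 × 4 = 184,320,000 bytes.
Track C: 64,000 × 859 × 2 × 2 = 219,904,000 bytes.
Track D: exactly 49 minutes = 2,940 s; 96,000 × 2,940 × 3 × 4 = 3,386,880,000 bytes.
Track E: 42 minutes 48 seconds = 2,568 s; 352,800 × 2,568 × 4 × 2 = 7,247,923,200 bytes.
Total = 11,067,339,400 bytes = 10.31 GiB.

10.31 GiB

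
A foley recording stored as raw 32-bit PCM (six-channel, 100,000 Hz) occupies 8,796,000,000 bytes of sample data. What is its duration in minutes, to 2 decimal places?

61.08 minutes

Byte rate = 100,000 × 4 × 6 = 2,400,000 bytes/s.
Duration = 8,796,000,000 / 2,400,000 = 3,665 s.
3,665 s / 60 = 61.08 minutes.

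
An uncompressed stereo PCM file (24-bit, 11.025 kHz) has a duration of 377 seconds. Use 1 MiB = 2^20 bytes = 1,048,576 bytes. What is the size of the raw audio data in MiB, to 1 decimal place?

23.8 MiB

Bytes = 11,025 samples/s × 377 s × 3 bytes/sample × 2 ch = 24,938,550 bytes.
24,938,550 / 1,048,576 = 23.8 MiB.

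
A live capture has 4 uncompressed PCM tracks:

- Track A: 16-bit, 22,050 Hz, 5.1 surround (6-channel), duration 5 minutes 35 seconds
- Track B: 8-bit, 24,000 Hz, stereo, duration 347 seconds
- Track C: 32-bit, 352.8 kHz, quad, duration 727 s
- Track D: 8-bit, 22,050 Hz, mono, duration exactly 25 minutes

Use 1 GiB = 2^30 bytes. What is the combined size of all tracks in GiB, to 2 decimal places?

Track A: 5 minutes 35 seconds = 335 s; 22,050 × 335 × 2 × 6 = 88,641,000 bytes.
Track B: 24,000 × 347 × 1 × 2 = 16,656,000 bytes.
Track C: 352,800 × 727 × 4 × 4 = 4,103,769,600 bytes.
Track D: exactly 25 minutes = 1,500 s; 22,050 × 1,500 × 1 × 1 = 33,075,000 bytes.
Total = 4,242,141,600 bytes = 3.95 GiB.

3.95 GiB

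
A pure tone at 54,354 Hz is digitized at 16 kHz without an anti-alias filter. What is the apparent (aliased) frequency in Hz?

Nyquist = 16,000/2 = 8,000 Hz; 54,354 Hz exceeds it.
Alias = |54,354 − 3×16,000| = |54,354 − 48,000| = 6,354 Hz.

6,354 Hz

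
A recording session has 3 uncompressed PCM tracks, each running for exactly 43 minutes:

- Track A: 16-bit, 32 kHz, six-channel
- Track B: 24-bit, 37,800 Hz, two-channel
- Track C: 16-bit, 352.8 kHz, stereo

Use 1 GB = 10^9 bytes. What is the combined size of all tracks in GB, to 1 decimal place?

exactly 43 minutes = 2,580 s.
Track A: 32,000 × 2,580 × 2 × 6 = 990,720,000 bytes.
Track B: 37,800 × 2,580 × 3 × 2 = 585,144,000 bytes.
Track C: 352,800 × 2,580 × 2 × 2 = 3,640,896,000 bytes.
Total = 5,216,760,000 bytes = 5.2 GB.

5.2 GB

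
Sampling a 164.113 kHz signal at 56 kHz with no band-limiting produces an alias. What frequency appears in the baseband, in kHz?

3.887 kHz

Nyquist = 56,000/2 = 28,000 Hz; 164,113 Hz exceeds it.
Alias = |164,113 − 3×56,000| = |164,113 − 168,000| = 3,887 Hz = 3.887 kHz.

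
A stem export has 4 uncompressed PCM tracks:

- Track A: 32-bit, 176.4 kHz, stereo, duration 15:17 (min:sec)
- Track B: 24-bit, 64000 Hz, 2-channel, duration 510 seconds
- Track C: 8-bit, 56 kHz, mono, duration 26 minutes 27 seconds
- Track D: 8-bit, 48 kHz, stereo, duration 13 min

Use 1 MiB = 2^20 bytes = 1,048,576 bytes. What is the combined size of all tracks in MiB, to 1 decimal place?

Track A: 15:17 (min:sec) = 917 s; 176,400 × 917 × 4 × 2 = 1,294,070,400 bytes.
Track B: 64,000 × 510 × 3 × 2 = 195,840,000 bytes.
Track C: 26 minutes 27 seconds = 1,587 s; 56,000 × 1,587 × 1 × 1 = 88,872,000 bytes.
Track D: 13 min = 780 s; 48,000 × 780 × 1 × 2 = 74,880,000 bytes.
Total = 1,653,662,400 bytes = 1577.1 MiB.

1577.1 MiB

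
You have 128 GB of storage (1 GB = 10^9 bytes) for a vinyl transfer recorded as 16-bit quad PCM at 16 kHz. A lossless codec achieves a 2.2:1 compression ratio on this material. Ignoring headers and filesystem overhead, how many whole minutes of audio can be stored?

Uncompressed byte rate = 16,000 × 2 × 4 = 128,000 bytes/s.
After 2.2:1 compression, effective rate ≈ 58181.82 bytes/s.
Capacity = 128 × 1,000,000,000 = 128,000,000,000 bytes.
128,000,000,000 / effective rate ≈ 2200000 s → 36,666 minutes.

36,666 minutes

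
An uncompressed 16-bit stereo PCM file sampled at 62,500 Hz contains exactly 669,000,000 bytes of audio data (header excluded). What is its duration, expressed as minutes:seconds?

44:36

Byte rate = 62,500 × 2 × 2 = 250,000 bytes/s.
Duration = 669,000,000 / 250,000 = 2,676 s.
2,676 s = 44:36.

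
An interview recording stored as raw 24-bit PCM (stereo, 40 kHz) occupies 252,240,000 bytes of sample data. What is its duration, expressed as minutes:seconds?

Byte rate = 40,000 × 3 × 2 = 240,000 bytes/s.
Duration = 252,240,000 / 240,000 = 1,051 s.
1,051 s = 17:31.

17:31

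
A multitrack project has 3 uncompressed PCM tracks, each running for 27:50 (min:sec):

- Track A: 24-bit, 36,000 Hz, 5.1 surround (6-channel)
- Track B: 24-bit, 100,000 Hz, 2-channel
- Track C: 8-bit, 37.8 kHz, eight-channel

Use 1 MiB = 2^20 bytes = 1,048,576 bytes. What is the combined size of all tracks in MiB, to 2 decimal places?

27:50 (min:sec) = 1,670 s.
Track A: 36,000 × 1,670 × 3 × 6 = 1,082,160,000 bytes.
Track B: 100,000 × 1,670 × 3 × 2 = 1,002,000,000 bytes.
Track C: 37,800 × 1,670 × 1 × 8 = 505,008,000 bytes.
Total = 2,589,168,000 bytes = 2469.22 MiB.

2469.22 MiB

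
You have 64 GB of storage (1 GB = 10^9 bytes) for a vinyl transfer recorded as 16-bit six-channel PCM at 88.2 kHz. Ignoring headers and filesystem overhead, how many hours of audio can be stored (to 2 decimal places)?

Uncompressed byte rate = 88,200 × 2 × 6 = 1,058,400 bytes/s.
Capacity = 64 × 1,000,000,000 = 64,000,000,000 bytes.
64,000,000,000 / 1,058,400 ≈ 60468.63 s → 16.80 hours.

16.80 hours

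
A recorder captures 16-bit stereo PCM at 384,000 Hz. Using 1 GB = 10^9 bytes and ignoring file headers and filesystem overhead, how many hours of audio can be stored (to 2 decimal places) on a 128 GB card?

23.15 hours

Uncompressed byte rate = 384,000 × 2 × 2 = 1,536,000 bytes/s.
Capacity = 128 × 1,000,000,000 = 128,000,000,000 bytes.
128,000,000,000 / 1,536,000 ≈ 83333.33 s → 23.15 hours.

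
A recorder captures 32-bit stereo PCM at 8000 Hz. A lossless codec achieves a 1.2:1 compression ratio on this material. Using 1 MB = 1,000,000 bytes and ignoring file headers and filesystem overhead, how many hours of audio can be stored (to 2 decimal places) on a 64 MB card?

Uncompressed byte rate = 8,000 × 4 × 2 = 64,000 bytes/s.
After 1.2:1 compression, effective rate ≈ 53333.33 bytes/s.
Capacity = 64 × 1,000,000 = 64,000,000 bytes.
64,000,000 / effective rate ≈ 1200 s → 0.33 hours.

0.33 hours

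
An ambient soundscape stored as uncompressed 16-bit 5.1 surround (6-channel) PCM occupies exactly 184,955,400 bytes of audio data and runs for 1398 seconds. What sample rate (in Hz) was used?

Bytes = sample_rate × seconds × bytes_per_sample × channels.
sample_rate = 184,955,400 / (1,398 × 2 × 6) = 184,955,400 / 16,776 = 11,025 Hz.

11,025 Hz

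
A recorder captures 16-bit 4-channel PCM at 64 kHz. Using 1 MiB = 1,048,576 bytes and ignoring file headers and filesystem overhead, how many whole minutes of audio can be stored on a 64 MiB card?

2 minutes

Uncompressed byte rate = 64,000 × 2 × 4 = 512,000 bytes/s.
Capacity = 64 × 1,048,576 = 67,108,864 bytes.
67,108,864 / 512,000 ≈ 131.07 s → 2 minutes.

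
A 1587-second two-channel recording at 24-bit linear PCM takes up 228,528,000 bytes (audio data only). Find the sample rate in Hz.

24,000 Hz

Bytes = sample_rate × seconds × bytes_per_sample × channels.
sample_rate = 228,528,000 / (1,587 × 3 × 2) = 228,528,000 / 9,522 = 24,000 Hz.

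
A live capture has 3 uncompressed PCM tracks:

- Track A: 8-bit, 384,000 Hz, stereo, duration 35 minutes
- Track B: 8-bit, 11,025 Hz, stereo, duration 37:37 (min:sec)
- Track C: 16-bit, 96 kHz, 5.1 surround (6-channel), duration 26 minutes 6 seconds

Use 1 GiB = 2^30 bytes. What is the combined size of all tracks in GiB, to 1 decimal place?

Track A: 35 minutes = 2,100 s; 384,000 × 2,100 × 1 × 2 = 1,612,800,000 bytes.
Track B: 37:37 (min:sec) = 2,257 s; 11,025 × 2,257 × 1 × 2 = 49,766,850 bytes.
Track C: 26 minutes 6 seconds = 1,566 s; 96,000 × 1,566 × 2 × 6 = 1,804,032,000 bytes.
Total = 3,466,598,850 bytes = 3.2 GiB.

3.2 GiB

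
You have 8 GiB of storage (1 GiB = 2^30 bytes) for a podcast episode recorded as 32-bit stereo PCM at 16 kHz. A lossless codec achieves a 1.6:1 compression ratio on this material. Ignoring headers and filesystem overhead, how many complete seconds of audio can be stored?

107,374 seconds

Uncompressed byte rate = 16,000 × 4 × 2 = 128,000 bytes/s.
After 1.6:1 compression, effective rate ≈ 80000 bytes/s.
Capacity = 8 × 1,073,741,824 = 8,589,934,592 bytes.
8,589,934,592 / effective rate ≈ 107374.18 s → 107,374 seconds.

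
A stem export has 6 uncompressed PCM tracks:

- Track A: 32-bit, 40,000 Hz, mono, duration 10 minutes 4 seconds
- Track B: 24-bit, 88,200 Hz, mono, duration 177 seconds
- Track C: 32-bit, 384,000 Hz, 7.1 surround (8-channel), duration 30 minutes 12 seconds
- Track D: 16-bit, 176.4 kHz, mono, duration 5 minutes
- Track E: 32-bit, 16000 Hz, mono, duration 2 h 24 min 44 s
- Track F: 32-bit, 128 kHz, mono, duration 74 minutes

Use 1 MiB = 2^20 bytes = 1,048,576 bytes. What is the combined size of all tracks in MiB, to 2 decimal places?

Track A: 10 minutes 4 seconds = 604 s; 40,000 × 604 × 4 × 1 = 96,640,000 bytes.
Track B: 88,200 × 177 × 3 × 1 = 46,834,200 bytes.
Track C: 30 minutes 12 seconds = 1,812 s; 384,000 × 1,812 × 4 × 8 = 22,265,856,000 bytes.
Track D: 5 minutes = 300 s; 176,400 × 300 × 2 × 1 = 105,840,000 bytes.
Track E: 2 h 24 min 44 s = 8,684 s; 16,000 × 8,684 × 4 × 1 = 555,776,000 bytes.
Track F: 74 minutes = 4,440 s; 128,000 × 4,440 × 4 × 1 = 2,273,280,000 bytes.
Total = 25,344,226,200 bytes = 24170.14 MiB.

24170.14 MiB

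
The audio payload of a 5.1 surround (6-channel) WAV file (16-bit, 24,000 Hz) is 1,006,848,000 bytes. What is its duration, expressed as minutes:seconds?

Byte rate = 24,000 × 2 × 6 = 288,000 bytes/s.
Duration = 1,006,848,000 / 288,000 = 3,496 s.
3,496 s = 58:16.

58:16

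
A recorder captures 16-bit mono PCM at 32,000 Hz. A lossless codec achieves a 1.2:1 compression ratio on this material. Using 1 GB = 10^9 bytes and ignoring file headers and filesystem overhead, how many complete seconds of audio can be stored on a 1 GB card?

18,750 seconds

Uncompressed byte rate = 32,000 × 2 × 1 = 64,000 bytes/s.
After 1.2:1 compression, effective rate ≈ 53333.33 bytes/s.
Capacity = 1 × 1,000,000,000 = 1,000,000,000 bytes.
1,000,000,000 / effective rate ≈ 18750 s → 18,750 seconds.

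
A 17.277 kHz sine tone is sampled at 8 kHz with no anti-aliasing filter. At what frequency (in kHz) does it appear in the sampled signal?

Nyquist = 8,000/2 = 4,000 Hz; 17,277 Hz exceeds it.
Alias = |17,277 − 2×8,000| = |17,277 − 16,000| = 1,277 Hz = 1.277 kHz.

1.277 kHz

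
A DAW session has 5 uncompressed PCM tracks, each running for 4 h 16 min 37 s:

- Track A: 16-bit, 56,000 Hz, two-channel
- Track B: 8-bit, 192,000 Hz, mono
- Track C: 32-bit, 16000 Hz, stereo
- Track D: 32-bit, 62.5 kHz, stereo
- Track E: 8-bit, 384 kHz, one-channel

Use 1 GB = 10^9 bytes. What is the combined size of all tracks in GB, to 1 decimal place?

22.0 GB

4 h 16 min 37 s = 15,397 s.
Track A: 56,000 × 15,397 × 2 × 2 = 3,448,928,000 bytes.
Track B: 192,000 × 15,397 × 1 × 1 = 2,956,224,000 bytes.
Track C: 16,000 × 15,397 × 4 × 2 = 1,970,816,000 bytes.
Track D: 62,500 × 15,397 × 4 × 2 = 7,698,500,000 bytes.
Track E: 384,000 × 15,397 × 1 × 1 = 5,912,448,000 bytes.
Total = 21,986,916,000 bytes = 22.0 GB.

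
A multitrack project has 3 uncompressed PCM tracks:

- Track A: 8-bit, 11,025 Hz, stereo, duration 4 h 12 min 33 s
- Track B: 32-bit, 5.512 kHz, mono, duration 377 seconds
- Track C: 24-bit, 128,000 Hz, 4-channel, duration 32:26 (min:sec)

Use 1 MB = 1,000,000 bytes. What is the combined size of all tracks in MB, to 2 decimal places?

Track A: 4 h 12 min 33 s = 15,153 s; 11,025 × 15,153 × 1 × 2 = 334,123,650 bytes.
Track B: 5,512 × 377 × 4 × 1 = 8,312,096 bytes.
Track C: 32:26 (min:sec) = 1,946 s; 128,000 × 1,946 × 3 × 4 = 2,989,056,000 bytes.
Total = 3,331,491,746 bytes = 3331.49 MB.

3331.49 MB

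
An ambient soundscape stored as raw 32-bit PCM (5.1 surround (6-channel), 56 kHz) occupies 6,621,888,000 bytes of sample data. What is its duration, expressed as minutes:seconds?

82:07

Byte rate = 56,000 × 4 × 6 = 1,344,000 bytes/s.
Duration = 6,621,888,000 / 1,344,000 = 4,927 s.
4,927 s = 82:07.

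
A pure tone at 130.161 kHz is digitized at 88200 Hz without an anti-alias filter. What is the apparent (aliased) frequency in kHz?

Nyquist = 88,200/2 = 44,100 Hz; 130,161 Hz exceeds it.
Alias = |130,161 − 1×88,200| = |130,161 − 88,200| = 41,961 Hz = 41.961 kHz.

41.961 kHz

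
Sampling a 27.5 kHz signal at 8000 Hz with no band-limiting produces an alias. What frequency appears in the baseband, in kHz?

Nyquist = 8,000/2 = 4,000 Hz; 27,500 Hz exceeds it.
Alias = |27,500 − 3×8,000| = |27,500 − 24,000| = 3,500 Hz = 3.5 kHz.

3.5 kHz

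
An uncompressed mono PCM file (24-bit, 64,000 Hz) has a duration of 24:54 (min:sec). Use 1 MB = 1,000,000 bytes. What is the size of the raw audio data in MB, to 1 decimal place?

Duration = 24:54 (min:sec) = 1,494 s.
Bytes = 64,000 samples/s × 1,494 s × 3 bytes/sample × 1 ch = 286,848,000 bytes.
286,848,000 / 1,000,000 = 286.8 MB.

286.8 MB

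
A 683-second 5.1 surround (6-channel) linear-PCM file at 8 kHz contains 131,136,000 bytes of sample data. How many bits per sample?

Bytes per sample = 131,136,000 / (8,000 × 683 × 6) = 131,136,000 / 32,784,000 = 4.
Bit depth = 4 × 8 = 32 bits.

32 bits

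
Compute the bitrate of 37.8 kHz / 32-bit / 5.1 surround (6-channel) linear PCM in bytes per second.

Bit rate = 37,800 × 32 × 6 = 7,257,600 bits/s.
7,257,600 / 8 = 907,200 bytes/s.

907,200 bytes/s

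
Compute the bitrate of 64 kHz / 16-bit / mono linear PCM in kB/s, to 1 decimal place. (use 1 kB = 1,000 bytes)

128.0 kB/s

Bit rate = 64,000 × 16 × 1 = 1,024,000 bits/s.
1,024,000 / 8 = 128,000 B/s = 128.0 kB/s.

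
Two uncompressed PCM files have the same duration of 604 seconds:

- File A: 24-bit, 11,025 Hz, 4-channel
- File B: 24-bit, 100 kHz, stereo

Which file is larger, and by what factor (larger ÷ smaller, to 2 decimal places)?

File B, by a factor of 4.54

File A: 11,025 × 3 × 4 = 132,300 bytes/s.
File B: 100,000 × 3 × 2 = 600,000 bytes/s.
File B is larger; ratio = 362,400,000 / 79,909,200 = 4.54.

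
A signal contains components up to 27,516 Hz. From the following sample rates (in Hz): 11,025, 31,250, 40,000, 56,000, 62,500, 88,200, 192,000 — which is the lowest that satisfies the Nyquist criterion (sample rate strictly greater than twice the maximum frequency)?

Need sample rate > 2 × 27,516 = 55,032 Hz.
Lowest listed rate above 55,032 Hz is 56,000 Hz.

56,000 Hz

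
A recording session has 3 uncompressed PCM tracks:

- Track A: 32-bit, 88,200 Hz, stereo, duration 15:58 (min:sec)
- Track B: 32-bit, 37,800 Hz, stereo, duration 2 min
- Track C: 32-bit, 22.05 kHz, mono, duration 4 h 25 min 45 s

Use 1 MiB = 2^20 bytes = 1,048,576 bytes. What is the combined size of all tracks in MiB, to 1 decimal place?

2020.5 MiB

Track A: 15:58 (min:sec) = 958 s; 88,200 × 958 × 4 × 2 = 675,964,800 bytes.
Track B: 2 min = 120 s; 37,800 × 120 × 4 × 2 = 36,288,000 bytes.
Track C: 4 h 25 min 45 s = 15,945 s; 22,050 × 15,945 × 4 × 1 = 1,406,349,000 bytes.
Total = 2,118,601,800 bytes = 2020.5 MiB.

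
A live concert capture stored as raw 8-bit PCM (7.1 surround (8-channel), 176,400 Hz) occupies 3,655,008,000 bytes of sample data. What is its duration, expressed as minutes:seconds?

43:10

Byte rate = 176,400 × 1 × 8 = 1,411,200 bytes/s.
Duration = 3,655,008,000 / 1,411,200 = 2,590 s.
2,590 s = 43:10.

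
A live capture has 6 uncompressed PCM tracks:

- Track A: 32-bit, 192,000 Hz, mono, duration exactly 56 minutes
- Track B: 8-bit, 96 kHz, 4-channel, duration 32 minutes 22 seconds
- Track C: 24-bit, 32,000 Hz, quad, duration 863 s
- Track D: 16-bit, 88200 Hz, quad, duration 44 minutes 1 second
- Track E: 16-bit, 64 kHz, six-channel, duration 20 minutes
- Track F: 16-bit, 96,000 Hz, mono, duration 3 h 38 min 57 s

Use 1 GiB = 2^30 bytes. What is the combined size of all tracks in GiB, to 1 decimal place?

8.3 GiB

Track A: exactly 56 minutes = 3,360 s; 192,000 × 3,360 × 4 × 1 = 2,580,480,000 bytes.
Track B: 32 minutes 22 seconds = 1,942 s; 96,000 × 1,942 × 1 × 4 = 745,728,000 bytes.
Track C: 32,000 × 863 × 3 × 4 = 331,392,000 bytes.
Track D: 44 minutes 1 second = 2,641 s; 88,200 × 2,641 × 2 × 4 = 1,863,489,600 bytes.
Track E: 20 minutes = 1,200 s; 64,000 × 1,200 × 2 × 6 = 921,600,000 bytes.
Track F: 3 h 38 min 57 s = 13,137 s; 96,000 × 13,137 × 2 × 1 = 2,522,304,000 bytes.
Total = 8,964,993,600 bytes = 8.3 GiB.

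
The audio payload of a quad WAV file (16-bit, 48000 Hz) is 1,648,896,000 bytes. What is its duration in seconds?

Byte rate = 48,000 × 2 × 4 = 384,000 bytes/s.
Duration = 1,648,896,000 / 384,000 = 4,294 s.

4,294 seconds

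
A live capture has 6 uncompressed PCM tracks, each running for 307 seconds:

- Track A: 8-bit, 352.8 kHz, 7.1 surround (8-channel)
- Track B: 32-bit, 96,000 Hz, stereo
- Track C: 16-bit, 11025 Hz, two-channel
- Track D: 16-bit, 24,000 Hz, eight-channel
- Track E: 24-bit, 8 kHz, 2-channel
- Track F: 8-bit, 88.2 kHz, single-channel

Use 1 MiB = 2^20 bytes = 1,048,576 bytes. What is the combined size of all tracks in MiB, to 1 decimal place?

1216.4 MiB

Track A: 352,800 × 307 × 1 × 8 = 866,476,800 bytes.
Track B: 96,000 × 307 × 4 × 2 = 235,776,000 bytes.
Track C: 11,025 × 307 × 2 × 2 = 13,538,700 bytes.
Track D: 24,000 × 307 × 2 × 8 = 117,888,000 bytes.
Track E: 8,000 × 307 × 3 × 2 = 14,736,000 bytes.
Track F: 88,200 × 307 × 1 × 1 = 27,077,400 bytes.
Total = 1,275,492,900 bytes = 1216.4 MiB.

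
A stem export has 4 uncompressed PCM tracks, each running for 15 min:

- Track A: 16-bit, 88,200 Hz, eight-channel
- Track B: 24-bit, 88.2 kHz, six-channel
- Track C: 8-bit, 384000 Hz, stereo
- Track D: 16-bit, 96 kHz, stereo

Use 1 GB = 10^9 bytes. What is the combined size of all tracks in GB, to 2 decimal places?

3.74 GB

15 min = 900 s.
Track A: 88,200 × 900 × 2 × 8 = 1,270,080,000 bytes.
Track B: 88,200 × 900 × 3 × 6 = 1,428,840,000 bytes.
Track C: 384,000 × 900 × 1 × 2 = 691,200,000 bytes.
Track D: 96,000 × 900 × 2 × 2 = 345,600,000 bytes.
Total = 3,735,720,000 bytes = 3.74 GB.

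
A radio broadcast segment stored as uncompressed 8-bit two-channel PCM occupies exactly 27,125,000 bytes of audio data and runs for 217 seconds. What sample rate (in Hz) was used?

62,500 Hz

Bytes = sample_rate × seconds × bytes_per_sample × channels.
sample_rate = 27,125,000 / (217 × 1 × 2) = 27,125,000 / 434 = 62,500 Hz.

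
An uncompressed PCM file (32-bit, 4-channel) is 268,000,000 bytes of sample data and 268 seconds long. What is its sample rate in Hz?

62,500 Hz

Bytes = sample_rate × seconds × bytes_per_sample × channels.
sample_rate = 268,000,000 / (268 × 4 × 4) = 268,000,000 / 4,288 = 62,500 Hz.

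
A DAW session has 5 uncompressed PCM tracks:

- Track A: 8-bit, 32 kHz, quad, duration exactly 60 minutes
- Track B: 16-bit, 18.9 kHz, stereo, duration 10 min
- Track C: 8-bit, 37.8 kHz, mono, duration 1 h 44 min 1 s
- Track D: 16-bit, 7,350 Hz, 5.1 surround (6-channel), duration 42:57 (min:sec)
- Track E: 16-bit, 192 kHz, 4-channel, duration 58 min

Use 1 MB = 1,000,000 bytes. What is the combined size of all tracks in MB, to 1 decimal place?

Track A: exactly 60 minutes = 3,600 s; 32,000 × 3,600 × 1 × 4 = 460,800,000 bytes.
Track B: 10 min = 600 s; 18,900 × 600 × 2 × 2 = 45,360,000 bytes.
Track C: 1 h 44 min 1 s = 6,241 s; 37,800 × 6,241 × 1 × 1 = 235,909,800 bytes.
Track D: 42:57 (min:sec) = 2,577 s; 7,350 × 2,577 × 2 × 6 = 227,291,400 bytes.
Track E: 58 min = 3,480 s; 192,000 × 3,480 × 2 × 4 = 5,345,280,000 bytes.
Total = 6,314,641,200 bytes = 6314.6 MB.

6314.6 MB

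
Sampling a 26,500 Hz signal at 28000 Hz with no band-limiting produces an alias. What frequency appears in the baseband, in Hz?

Nyquist = 28,000/2 = 14,000 Hz; 26,500 Hz exceeds it.
Alias = |26,500 − 1×28,000| = |26,500 − 28,000| = 1,500 Hz.

1,500 Hz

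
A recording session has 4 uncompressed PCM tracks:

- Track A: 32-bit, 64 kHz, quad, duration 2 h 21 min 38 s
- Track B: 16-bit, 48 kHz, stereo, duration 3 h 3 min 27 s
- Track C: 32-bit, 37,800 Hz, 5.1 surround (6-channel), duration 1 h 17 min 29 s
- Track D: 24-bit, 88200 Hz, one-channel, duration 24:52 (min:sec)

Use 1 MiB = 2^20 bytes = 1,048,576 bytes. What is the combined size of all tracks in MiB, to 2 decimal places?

14712.96 MiB

Track A: 2 h 21 min 38 s = 8,498 s; 64,000 × 8,498 × 4 × 4 = 8,701,952,000 bytes.
Track B: 3 h 3 min 27 s = 11,007 s; 48,000 × 11,007 × 2 × 2 = 2,113,344,000 bytes.
Track C: 1 h 17 min 29 s = 4,649 s; 37,800 × 4,649 × 4 × 6 = 4,217,572,800 bytes.
Track D: 24:52 (min:sec) = 1,492 s; 88,200 × 1,492 × 3 × 1 = 394,783,200 bytes.
Total = 15,427,652,000 bytes = 14712.96 MiB.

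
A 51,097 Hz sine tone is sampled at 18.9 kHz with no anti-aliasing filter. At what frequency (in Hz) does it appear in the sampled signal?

5,603 Hz

Nyquist = 18,900/2 = 9,450 Hz; 51,097 Hz exceeds it.
Alias = |51,097 − 3×18,900| = |51,097 − 56,700| = 5,603 Hz.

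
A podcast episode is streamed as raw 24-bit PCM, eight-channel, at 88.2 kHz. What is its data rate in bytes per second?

Bit rate = 88,200 × 24 × 8 = 16,934,400 bits/s.
16,934,400 / 8 = 2,116,800 bytes/s.

2,116,800 bytes/s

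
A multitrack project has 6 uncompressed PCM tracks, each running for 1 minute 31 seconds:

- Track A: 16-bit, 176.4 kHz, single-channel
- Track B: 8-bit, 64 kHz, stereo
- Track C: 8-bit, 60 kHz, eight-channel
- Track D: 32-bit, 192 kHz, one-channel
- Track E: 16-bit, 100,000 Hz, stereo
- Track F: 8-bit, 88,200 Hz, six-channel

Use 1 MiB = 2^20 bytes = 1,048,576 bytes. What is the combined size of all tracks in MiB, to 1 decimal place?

230.7 MiB

1 minute 31 seconds = 91 s.
Track A: 176,400 × 91 × 2 × 1 = 32,104,800 bytes.
Track B: 64,000 × 91 × 1 × 2 = 11,648,000 bytes.
Track C: 60,000 × 91 × 1 × 8 = 43,680,000 bytes.
Track D: 192,000 × 91 × 4 × 1 = 69,888,000 bytes.
Track E: 100,000 × 91 × 2 × 2 = 36,400,000 bytes.
Track F: 88,200 × 91 × 1 × 6 = 48,157,200 bytes.
Total = 241,878,000 bytes = 230.7 MiB.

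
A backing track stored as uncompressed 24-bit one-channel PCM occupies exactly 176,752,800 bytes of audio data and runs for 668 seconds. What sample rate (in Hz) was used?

88,200 Hz

Bytes = sample_rate × seconds × bytes_per_sample × channels.
sample_rate = 176,752,800 / (668 × 3 × 1) = 176,752,800 / 2,004 = 88,200 Hz.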